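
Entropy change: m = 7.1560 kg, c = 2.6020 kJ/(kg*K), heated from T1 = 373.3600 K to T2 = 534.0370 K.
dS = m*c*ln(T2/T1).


T2/T1 = 1.4304
ln(T2/T1) = 0.3579
dS = 7.1560 * 2.6020 * 0.3579 = 6.6645 kJ/K

6.6645 kJ/K


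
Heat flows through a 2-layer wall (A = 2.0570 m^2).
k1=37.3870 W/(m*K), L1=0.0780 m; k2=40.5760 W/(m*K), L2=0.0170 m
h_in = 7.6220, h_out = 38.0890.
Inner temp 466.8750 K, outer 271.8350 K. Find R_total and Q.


R_conv_in = 1/(7.6220*2.0570) = 0.0638
R_1 = 0.0780/(37.3870*2.0570) = 0.0010
R_2 = 0.0170/(40.5760*2.0570) = 0.0002
R_conv_out = 1/(38.0890*2.0570) = 0.0128
R_total = 0.0778 K/W
Q = 195.0400 / 0.0778 = 2508.1302 W

R_total = 0.0778 K/W, Q = 2508.1302 W


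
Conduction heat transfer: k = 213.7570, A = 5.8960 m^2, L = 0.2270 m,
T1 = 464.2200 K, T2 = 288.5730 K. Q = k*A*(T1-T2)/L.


dT = 175.6470 K
Q = 213.7570 * 5.8960 * 175.6470 / 0.2270 = 975197.7709 W

975197.7709 W


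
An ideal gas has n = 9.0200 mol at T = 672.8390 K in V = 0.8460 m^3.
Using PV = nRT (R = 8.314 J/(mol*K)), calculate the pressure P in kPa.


P = nRT/V = 9.0200 * 8.314 * 672.8390 / 0.8460
= 50457.7307 / 0.8460 = 59642.7077 Pa = 59.6427 kPa

59.6427 kPa


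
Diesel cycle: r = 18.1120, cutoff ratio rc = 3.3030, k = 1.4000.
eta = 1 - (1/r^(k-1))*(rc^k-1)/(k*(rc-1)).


r^(k-1) = 3.1856
rc^k = 5.3269
eta = 0.5787 = 57.8725%

57.8725%


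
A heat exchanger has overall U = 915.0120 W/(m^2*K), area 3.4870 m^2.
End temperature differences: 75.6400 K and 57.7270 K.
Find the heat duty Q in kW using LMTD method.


LMTD = 66.2806 K
Q = 915.0120 * 3.4870 * 66.2806 = 211477.8573 W = 211.4779 kW

211.4779 kW


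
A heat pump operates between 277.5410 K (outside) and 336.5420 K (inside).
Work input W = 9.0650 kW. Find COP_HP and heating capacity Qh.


COP = 336.5420 / 59.0010 = 5.7040
Qh = 5.7040 * 9.0650 = 51.7068 kW

COP = 5.7040, Qh = 51.7068 kW


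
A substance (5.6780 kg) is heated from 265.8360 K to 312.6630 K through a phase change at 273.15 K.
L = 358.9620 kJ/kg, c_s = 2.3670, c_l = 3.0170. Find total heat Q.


Q1 (sensible, solid) = 5.6780 * 2.3670 * 7.3140 = 98.2989 kJ
Q2 (latent) = 5.6780 * 358.9620 = 2038.1862 kJ
Q3 (sensible, liquid) = 5.6780 * 3.0170 * 39.5130 = 676.8785 kJ
Q_total = 2813.3636 kJ

2813.3636 kJ


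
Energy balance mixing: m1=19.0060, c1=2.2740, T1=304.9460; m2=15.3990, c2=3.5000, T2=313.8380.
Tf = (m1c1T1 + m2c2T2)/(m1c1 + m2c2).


num = 30094.4273
den = 97.1161
Tf = 309.8808 K

309.8808 K


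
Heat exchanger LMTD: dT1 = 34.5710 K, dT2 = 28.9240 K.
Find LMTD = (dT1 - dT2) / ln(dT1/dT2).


dT1/dT2 = 1.1952
ln(dT1/dT2) = 0.1783
LMTD = 5.6470 / 0.1783 = 31.6636 K

31.6636 K


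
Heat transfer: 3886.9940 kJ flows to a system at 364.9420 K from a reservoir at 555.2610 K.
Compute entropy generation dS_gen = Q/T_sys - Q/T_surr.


dS_sys = 3886.9940/364.9420 = 10.6510 kJ/K
dS_surr = -3886.9940/555.2610 = -7.0003 kJ/K
dS_gen = 10.6510 - 7.0003 = 3.6507 kJ/K (irreversible)

dS_gen = 3.6507 kJ/K, irreversible


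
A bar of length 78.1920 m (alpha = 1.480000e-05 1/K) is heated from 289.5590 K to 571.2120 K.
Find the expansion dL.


dT = 281.6530 K
dL = 1.480000e-05 * 78.1920 * 281.6530 = 0.325941 m
L_final = 78.517941 m

dL = 0.325941 m


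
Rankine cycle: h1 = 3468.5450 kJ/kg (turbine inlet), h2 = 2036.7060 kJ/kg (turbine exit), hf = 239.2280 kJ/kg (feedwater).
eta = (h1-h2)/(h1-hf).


W = 1431.8390 kJ/kg
Q_in = 3229.3170 kJ/kg
eta = 0.4434 = 44.3388%

eta = 44.3388%


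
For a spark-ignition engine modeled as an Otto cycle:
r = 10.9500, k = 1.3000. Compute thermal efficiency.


r^(k-1) = 2.0503
eta = 1 - 1/2.0503 = 0.5123 = 51.2274%

51.2274%


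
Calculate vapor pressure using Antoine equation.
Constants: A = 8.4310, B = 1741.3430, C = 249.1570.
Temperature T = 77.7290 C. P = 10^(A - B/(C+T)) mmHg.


C+T = 326.8860
B/(C+T) = 5.3271
log10(P) = 8.4310 - 5.3271 = 3.1039
P = 10^3.1039 = 1270.3837 mmHg

1270.3837 mmHg


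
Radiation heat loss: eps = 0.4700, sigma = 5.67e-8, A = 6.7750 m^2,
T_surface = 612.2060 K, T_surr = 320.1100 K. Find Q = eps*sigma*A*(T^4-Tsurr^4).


T^4 = 1.4047e+11
Tsurr^4 = 1.0500e+10
Q = 0.4700 * 5.67e-8 * 6.7750 * 1.2997e+11 = 23466.0507 W

23466.0507 W


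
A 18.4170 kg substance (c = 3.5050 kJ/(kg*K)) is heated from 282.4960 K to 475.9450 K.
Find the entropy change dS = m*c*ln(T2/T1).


T2/T1 = 1.6848
ln(T2/T1) = 0.5216
dS = 18.4170 * 3.5050 * 0.5216 = 33.6726 kJ/K

33.6726 kJ/K


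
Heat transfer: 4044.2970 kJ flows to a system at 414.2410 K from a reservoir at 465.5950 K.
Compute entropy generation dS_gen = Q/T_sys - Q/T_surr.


dS_sys = 4044.2970/414.2410 = 9.7631 kJ/K
dS_surr = -4044.2970/465.5950 = -8.6863 kJ/K
dS_gen = 9.7631 - 8.6863 = 1.0769 kJ/K (irreversible)

dS_gen = 1.0769 kJ/K, irreversible


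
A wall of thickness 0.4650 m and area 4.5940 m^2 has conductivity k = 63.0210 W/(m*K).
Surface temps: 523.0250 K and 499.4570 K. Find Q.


dT = 23.5680 K
Q = 63.0210 * 4.5940 * 23.5680 / 0.4650 = 14673.9170 W

14673.9170 W


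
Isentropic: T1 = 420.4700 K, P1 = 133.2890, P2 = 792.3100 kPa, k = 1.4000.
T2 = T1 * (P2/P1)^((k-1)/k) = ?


(k-1)/k = 0.2857
(P2/P1)^exp = 1.6641
T2 = 420.4700 * 1.6641 = 699.6916 K

699.6916 K


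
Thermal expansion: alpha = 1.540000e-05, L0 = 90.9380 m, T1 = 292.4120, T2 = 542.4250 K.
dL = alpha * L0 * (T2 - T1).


dT = 250.0130 K
dL = 1.540000e-05 * 90.9380 * 250.0130 = 0.350130 m
L_final = 91.288130 m

dL = 0.350130 m


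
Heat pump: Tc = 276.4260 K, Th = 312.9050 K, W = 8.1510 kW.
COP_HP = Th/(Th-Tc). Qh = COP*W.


COP = 312.9050 / 36.4790 = 8.5777
Qh = 8.5777 * 8.1510 = 69.9166 kW

COP = 8.5777, Qh = 69.9166 kW


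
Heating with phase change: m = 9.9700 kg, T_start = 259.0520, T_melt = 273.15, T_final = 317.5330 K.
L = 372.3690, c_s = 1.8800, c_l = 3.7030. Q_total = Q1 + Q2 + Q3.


Q1 (sensible, solid) = 9.9700 * 1.8800 * 14.0980 = 264.2473 kJ
Q2 (latent) = 9.9700 * 372.3690 = 3712.5189 kJ
Q3 (sensible, liquid) = 9.9700 * 3.7030 * 44.3830 = 1638.5720 kJ
Q_total = 5615.3382 kJ

5615.3382 kJ


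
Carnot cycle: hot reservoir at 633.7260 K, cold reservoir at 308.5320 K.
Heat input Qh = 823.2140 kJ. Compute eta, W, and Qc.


eta = 1 - 308.5320/633.7260 = 0.5131
W = 0.5131 * 823.2140 = 422.4290 kJ
Qc = 823.2140 - 422.4290 = 400.7850 kJ

eta = 51.3146%, W = 422.4290 kJ, Qc = 400.7850 kJ


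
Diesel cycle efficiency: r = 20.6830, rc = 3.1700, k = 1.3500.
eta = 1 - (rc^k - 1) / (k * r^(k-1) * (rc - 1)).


r^(k-1) = 2.8871
rc^k = 4.7471
eta = 0.5570 = 55.6964%

55.6964%


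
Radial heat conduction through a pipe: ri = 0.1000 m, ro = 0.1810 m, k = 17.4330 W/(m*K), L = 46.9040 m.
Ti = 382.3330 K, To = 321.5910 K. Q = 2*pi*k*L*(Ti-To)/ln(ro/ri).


dT = 60.7420 K
ln(ro/ri) = 0.5933
Q = 2*pi*17.4330*46.9040*60.7420 / 0.5933 = 525965.1493 W

525965.1493 W


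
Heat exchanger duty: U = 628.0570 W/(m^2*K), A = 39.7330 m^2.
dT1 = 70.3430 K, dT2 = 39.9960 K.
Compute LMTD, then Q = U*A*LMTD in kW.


LMTD = 53.7492 K
Q = 628.0570 * 39.7330 * 53.7492 = 1341289.0057 W = 1341.2890 kW

1341.2890 kW


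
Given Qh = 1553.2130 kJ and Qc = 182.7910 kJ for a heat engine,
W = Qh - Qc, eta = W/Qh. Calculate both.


W = 1553.2130 - 182.7910 = 1370.4220 kJ
eta = 1370.4220 / 1553.2130 = 0.8823 = 88.2314%

W = 1370.4220 kJ, eta = 88.2314%


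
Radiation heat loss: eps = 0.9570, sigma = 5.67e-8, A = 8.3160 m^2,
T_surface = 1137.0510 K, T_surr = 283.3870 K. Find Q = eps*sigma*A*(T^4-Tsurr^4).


T^4 = 1.6716e+12
Tsurr^4 = 6.4494e+09
Q = 0.9570 * 5.67e-8 * 8.3160 * 1.6651e+12 = 751363.9616 W

751363.9616 W


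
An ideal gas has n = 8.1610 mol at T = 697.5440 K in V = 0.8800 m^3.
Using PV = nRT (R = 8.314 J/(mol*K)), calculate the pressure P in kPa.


P = nRT/V = 8.1610 * 8.314 * 697.5440 / 0.8800
= 47328.7468 / 0.8800 = 53782.6669 Pa = 53.7827 kPa

53.7827 kPa


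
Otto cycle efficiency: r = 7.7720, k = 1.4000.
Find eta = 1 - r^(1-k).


r^(k-1) = 2.2710
eta = 1 - 1/2.2710 = 0.5597 = 55.9661%

55.9661%


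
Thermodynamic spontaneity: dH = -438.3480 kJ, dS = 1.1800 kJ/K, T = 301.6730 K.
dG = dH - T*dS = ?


T*dS = 301.6730 * 1.1800 = 355.9741 kJ
dG = -438.3480 - 355.9741 = -794.3221 kJ (spontaneous)

dG = -794.3221 kJ, spontaneous


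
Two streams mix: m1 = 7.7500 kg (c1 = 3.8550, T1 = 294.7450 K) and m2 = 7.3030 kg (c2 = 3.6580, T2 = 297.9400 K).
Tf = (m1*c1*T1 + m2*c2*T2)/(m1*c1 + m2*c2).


num = 16765.1559
den = 56.5906
Tf = 296.2532 K

296.2532 K


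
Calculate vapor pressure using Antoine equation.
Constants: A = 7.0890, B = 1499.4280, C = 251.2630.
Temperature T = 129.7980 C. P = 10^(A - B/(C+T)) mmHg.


C+T = 381.0610
B/(C+T) = 3.9349
log10(P) = 7.0890 - 3.9349 = 3.1541
P = 10^3.1541 = 1426.0128 mmHg

1426.0128 mmHg


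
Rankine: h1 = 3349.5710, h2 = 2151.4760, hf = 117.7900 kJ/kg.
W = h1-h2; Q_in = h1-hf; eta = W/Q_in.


W = 1198.0950 kJ/kg
Q_in = 3231.7810 kJ/kg
eta = 0.3707 = 37.0723%

eta = 37.0723%


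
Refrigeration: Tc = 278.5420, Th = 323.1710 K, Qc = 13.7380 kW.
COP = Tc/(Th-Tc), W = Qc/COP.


COP = 278.5420 / 44.6290 = 6.2413
W = 13.7380 / 6.2413 = 2.2012 kW

COP = 6.2413, W = 2.2012 kW


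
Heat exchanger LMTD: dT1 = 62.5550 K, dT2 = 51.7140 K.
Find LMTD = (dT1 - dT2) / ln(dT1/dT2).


dT1/dT2 = 1.2096
ln(dT1/dT2) = 0.1903
LMTD = 10.8410 / 0.1903 = 56.9627 K

56.9627 K


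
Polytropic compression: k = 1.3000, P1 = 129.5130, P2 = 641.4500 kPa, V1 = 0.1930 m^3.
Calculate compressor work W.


(k-1)/k = 0.2308
(P2/P1)^exp = 1.4466
W = 4.3333 * 129.5130 * 0.1930 * (1.4466 - 1) = 48.3745 kJ

48.3745 kJ


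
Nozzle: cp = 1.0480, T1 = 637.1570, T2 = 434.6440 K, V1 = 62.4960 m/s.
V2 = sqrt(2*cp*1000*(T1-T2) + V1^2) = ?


dT = 202.5130 K
2*cp*1000*dT = 424467.2480
V1^2 = 3905.7500
V2 = sqrt(428372.9980) = 654.5021 m/s

654.5021 m/s


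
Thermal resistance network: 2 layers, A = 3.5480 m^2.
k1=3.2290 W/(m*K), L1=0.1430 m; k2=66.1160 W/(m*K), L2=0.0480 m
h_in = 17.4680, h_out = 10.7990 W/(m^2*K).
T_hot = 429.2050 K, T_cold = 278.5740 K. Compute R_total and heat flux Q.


R_conv_in = 1/(17.4680*3.5480) = 0.0161
R_1 = 0.1430/(3.2290*3.5480) = 0.0125
R_2 = 0.0480/(66.1160*3.5480) = 0.0002
R_conv_out = 1/(10.7990*3.5480) = 0.0261
R_total = 0.0549 K/W
Q = 150.6310 / 0.0549 = 2742.6688 W

R_total = 0.0549 K/W, Q = 2742.6688 W


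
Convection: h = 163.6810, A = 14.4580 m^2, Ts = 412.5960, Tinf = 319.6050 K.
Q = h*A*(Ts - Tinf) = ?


dT = 92.9910 K
Q = 163.6810 * 14.4580 * 92.9910 = 220063.1920 W

220063.1920 W


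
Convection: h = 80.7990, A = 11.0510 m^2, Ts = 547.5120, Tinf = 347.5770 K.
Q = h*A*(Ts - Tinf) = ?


dT = 199.9350 K
Q = 80.7990 * 11.0510 * 199.9350 = 178523.9107 W

178523.9107 W


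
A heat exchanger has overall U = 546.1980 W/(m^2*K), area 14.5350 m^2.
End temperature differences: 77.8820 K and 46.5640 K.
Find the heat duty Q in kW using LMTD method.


LMTD = 60.8865 K
Q = 546.1980 * 14.5350 * 60.8865 = 483376.9494 W = 483.3769 kW

483.3769 kW


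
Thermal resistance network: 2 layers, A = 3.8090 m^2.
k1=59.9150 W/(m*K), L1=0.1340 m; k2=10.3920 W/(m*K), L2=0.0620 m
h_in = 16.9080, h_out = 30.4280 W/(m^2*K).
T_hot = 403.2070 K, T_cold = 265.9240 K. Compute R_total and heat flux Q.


R_conv_in = 1/(16.9080*3.8090) = 0.0155
R_1 = 0.1340/(59.9150*3.8090) = 0.0006
R_2 = 0.0620/(10.3920*3.8090) = 0.0016
R_conv_out = 1/(30.4280*3.8090) = 0.0086
R_total = 0.0263 K/W
Q = 137.2830 / 0.0263 = 5218.1151 W

R_total = 0.0263 K/W, Q = 5218.1151 W


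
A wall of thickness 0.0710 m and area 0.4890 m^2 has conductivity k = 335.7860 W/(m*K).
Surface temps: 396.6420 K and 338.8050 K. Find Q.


dT = 57.8370 K
Q = 335.7860 * 0.4890 * 57.8370 / 0.0710 = 133757.7188 W

133757.7188 W


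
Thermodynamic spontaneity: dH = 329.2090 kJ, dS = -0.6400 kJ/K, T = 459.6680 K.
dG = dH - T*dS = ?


T*dS = 459.6680 * -0.6400 = -294.1875 kJ
dG = 329.2090 + 294.1875 = 623.3965 kJ (non-spontaneous)

dG = 623.3965 kJ, non-spontaneous


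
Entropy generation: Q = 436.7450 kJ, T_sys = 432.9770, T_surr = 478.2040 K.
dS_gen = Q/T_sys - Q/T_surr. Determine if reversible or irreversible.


dS_sys = 436.7450/432.9770 = 1.0087 kJ/K
dS_surr = -436.7450/478.2040 = -0.9133 kJ/K
dS_gen = 1.0087 - 0.9133 = 0.0954 kJ/K (irreversible)

dS_gen = 0.0954 kJ/K, irreversible


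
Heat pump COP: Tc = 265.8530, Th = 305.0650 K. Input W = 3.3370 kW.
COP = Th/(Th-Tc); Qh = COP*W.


COP = 305.0650 / 39.2120 = 7.7799
Qh = 7.7799 * 3.3370 = 25.9615 kW

COP = 7.7799, Qh = 25.9615 kW


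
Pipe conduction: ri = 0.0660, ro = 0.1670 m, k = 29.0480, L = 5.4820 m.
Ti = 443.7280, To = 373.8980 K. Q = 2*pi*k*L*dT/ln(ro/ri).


dT = 69.8300 K
ln(ro/ri) = 0.9283
Q = 2*pi*29.0480*5.4820*69.8300 / 0.9283 = 75261.0978 W

75261.0978 W


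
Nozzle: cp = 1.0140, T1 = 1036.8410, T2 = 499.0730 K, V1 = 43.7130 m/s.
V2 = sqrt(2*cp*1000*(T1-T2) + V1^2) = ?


dT = 537.7680 K
2*cp*1000*dT = 1090593.5040
V1^2 = 1910.8264
V2 = sqrt(1092504.3304) = 1045.2293 m/s

1045.2293 m/s


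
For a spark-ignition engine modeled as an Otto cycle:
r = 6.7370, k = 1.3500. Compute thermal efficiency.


r^(k-1) = 1.9497
eta = 1 - 1/1.9497 = 0.4871 = 48.7095%

48.7095%


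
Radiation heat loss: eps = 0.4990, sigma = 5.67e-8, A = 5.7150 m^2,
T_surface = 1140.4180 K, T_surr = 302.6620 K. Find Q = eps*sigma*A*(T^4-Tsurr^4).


T^4 = 1.6914e+12
Tsurr^4 = 8.3913e+09
Q = 0.4990 * 5.67e-8 * 5.7150 * 1.6830e+12 = 272142.3719 W

272142.3719 W


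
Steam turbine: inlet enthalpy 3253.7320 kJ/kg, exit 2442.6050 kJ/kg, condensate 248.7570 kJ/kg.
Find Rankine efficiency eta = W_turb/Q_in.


W = 811.1270 kJ/kg
Q_in = 3004.9750 kJ/kg
eta = 0.2699 = 26.9928%

eta = 26.9928%


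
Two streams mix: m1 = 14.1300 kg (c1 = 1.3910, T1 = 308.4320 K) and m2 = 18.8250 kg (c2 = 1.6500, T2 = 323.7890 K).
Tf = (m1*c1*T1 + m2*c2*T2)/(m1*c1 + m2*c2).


num = 16119.4696
den = 50.7161
Tf = 317.8375 K

317.8375 K


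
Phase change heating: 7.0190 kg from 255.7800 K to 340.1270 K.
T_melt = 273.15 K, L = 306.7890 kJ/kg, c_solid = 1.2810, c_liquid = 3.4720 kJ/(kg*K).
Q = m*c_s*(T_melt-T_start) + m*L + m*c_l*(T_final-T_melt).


Q1 (sensible, solid) = 7.0190 * 1.2810 * 17.3700 = 156.1796 kJ
Q2 (latent) = 7.0190 * 306.7890 = 2153.3520 kJ
Q3 (sensible, liquid) = 7.0190 * 3.4720 * 66.9770 = 1632.2273 kJ
Q_total = 3941.7589 kJ

3941.7589 kJ


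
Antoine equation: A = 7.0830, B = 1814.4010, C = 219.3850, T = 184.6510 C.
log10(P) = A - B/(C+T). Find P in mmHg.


C+T = 404.0360
B/(C+T) = 4.4907
log10(P) = 7.0830 - 4.4907 = 2.5923
P = 10^2.5923 = 391.1187 mmHg

391.1187 mmHg


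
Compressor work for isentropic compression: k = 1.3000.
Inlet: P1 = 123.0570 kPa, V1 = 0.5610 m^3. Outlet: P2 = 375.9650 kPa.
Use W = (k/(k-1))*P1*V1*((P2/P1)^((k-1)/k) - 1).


(k-1)/k = 0.2308
(P2/P1)^exp = 1.2940
W = 4.3333 * 123.0570 * 0.5610 * (1.2940 - 1) = 87.9490 kJ

87.9490 kJ


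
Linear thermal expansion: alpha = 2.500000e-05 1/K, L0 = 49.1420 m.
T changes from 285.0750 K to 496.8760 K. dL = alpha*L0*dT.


dT = 211.8010 K
dL = 2.500000e-05 * 49.1420 * 211.8010 = 0.260208 m
L_final = 49.402208 m

dL = 0.260208 m


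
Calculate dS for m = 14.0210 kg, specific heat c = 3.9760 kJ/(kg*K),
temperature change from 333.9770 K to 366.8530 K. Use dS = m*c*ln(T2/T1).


T2/T1 = 1.0984
ln(T2/T1) = 0.0939
dS = 14.0210 * 3.9760 * 0.0939 = 5.2341 kJ/K

5.2341 kJ/K


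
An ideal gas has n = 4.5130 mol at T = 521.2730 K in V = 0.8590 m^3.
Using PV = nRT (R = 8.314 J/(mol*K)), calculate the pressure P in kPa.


P = nRT/V = 4.5130 * 8.314 * 521.2730 / 0.8590
= 19558.7270 / 0.8590 = 22769.1816 Pa = 22.7692 kPa

22.7692 kPa


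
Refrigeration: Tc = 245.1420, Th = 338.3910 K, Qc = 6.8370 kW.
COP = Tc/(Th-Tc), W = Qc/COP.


COP = 245.1420 / 93.2490 = 2.6289
W = 6.8370 / 2.6289 = 2.6007 kW

COP = 2.6289, W = 2.6007 kW


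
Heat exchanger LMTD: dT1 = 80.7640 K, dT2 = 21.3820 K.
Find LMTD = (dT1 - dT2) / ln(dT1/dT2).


dT1/dT2 = 3.7772
ln(dT1/dT2) = 1.3290
LMTD = 59.3820 / 1.3290 = 44.6823 K

44.6823 K


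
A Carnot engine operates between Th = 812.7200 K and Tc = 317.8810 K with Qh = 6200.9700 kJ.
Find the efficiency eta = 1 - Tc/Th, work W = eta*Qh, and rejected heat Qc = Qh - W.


eta = 1 - 317.8810/812.7200 = 0.6089
W = 0.6089 * 6200.9700 = 3775.5707 kJ
Qc = 6200.9700 - 3775.5707 = 2425.3993 kJ

eta = 60.8868%, W = 3775.5707 kJ, Qc = 2425.3993 kJ


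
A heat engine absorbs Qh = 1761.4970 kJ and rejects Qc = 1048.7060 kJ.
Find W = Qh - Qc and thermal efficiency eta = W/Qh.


W = 1761.4970 - 1048.7060 = 712.7910 kJ
eta = 712.7910 / 1761.4970 = 0.4047 = 40.4651%

W = 712.7910 kJ, eta = 40.4651%


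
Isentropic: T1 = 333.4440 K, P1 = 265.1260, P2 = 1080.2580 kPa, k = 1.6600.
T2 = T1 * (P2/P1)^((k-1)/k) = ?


(k-1)/k = 0.3976
(P2/P1)^exp = 1.7481
T2 = 333.4440 * 1.7481 = 582.8850 K

582.8850 K


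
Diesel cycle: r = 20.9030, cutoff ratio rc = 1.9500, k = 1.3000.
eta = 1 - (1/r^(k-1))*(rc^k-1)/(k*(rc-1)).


r^(k-1) = 2.4892
rc^k = 2.3826
eta = 0.5503 = 55.0265%

55.0265%


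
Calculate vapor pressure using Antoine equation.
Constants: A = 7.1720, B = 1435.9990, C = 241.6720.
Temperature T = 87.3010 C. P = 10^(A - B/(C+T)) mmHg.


C+T = 328.9730
B/(C+T) = 4.3651
log10(P) = 7.1720 - 4.3651 = 2.8069
P = 10^2.8069 = 641.0666 mmHg

641.0666 mmHg


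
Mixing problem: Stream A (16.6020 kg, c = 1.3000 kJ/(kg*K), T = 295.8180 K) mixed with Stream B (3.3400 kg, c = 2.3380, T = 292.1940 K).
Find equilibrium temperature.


num = 8666.2411
den = 29.3915
Tf = 294.8552 K

294.8552 K


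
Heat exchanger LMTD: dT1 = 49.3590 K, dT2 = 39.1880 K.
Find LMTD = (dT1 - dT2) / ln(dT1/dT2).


dT1/dT2 = 1.2595
ln(dT1/dT2) = 0.2307
LMTD = 10.1710 / 0.2307 = 44.0781 K

44.0781 K


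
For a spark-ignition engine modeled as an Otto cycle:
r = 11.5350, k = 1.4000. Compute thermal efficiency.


r^(k-1) = 2.6595
eta = 1 - 1/2.6595 = 0.6240 = 62.3996%

62.3996%


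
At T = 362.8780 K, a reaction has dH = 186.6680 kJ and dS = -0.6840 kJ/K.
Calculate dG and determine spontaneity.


T*dS = 362.8780 * -0.6840 = -248.2086 kJ
dG = 186.6680 + 248.2086 = 434.8766 kJ (non-spontaneous)

dG = 434.8766 kJ, non-spontaneous


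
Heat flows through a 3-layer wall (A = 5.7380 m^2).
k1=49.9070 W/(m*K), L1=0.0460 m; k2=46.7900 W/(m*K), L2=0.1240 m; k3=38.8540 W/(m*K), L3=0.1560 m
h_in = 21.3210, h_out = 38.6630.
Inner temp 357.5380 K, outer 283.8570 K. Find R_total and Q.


R_conv_in = 1/(21.3210*5.7380) = 0.0082
R_1 = 0.0460/(49.9070*5.7380) = 0.0002
R_2 = 0.1240/(46.7900*5.7380) = 0.0005
R_3 = 0.1560/(38.8540*5.7380) = 0.0007
R_conv_out = 1/(38.6630*5.7380) = 0.0045
R_total = 0.0140 K/W
Q = 73.6810 / 0.0140 = 5261.5190 W

R_total = 0.0140 K/W, Q = 5261.5190 W


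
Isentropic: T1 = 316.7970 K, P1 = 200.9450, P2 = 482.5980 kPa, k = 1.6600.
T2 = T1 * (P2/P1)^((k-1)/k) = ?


(k-1)/k = 0.3976
(P2/P1)^exp = 1.4167
T2 = 316.7970 * 1.4167 = 448.8151 K

448.8151 K


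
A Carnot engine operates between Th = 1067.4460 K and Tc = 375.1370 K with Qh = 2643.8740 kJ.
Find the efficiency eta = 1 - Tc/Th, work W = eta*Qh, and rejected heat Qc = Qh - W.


eta = 1 - 375.1370/1067.4460 = 0.6486
W = 0.6486 * 2643.8740 = 1714.7263 kJ
Qc = 2643.8740 - 1714.7263 = 929.1477 kJ

eta = 64.8566%, W = 1714.7263 kJ, Qc = 929.1477 kJ


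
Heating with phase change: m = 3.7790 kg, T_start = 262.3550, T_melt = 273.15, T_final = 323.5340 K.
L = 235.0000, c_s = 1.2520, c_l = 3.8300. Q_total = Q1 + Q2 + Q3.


Q1 (sensible, solid) = 3.7790 * 1.2520 * 10.7950 = 51.0745 kJ
Q2 (latent) = 3.7790 * 235.0000 = 888.0650 kJ
Q3 (sensible, liquid) = 3.7790 * 3.8300 * 50.3840 = 729.2364 kJ
Q_total = 1668.3758 kJ

1668.3758 kJ


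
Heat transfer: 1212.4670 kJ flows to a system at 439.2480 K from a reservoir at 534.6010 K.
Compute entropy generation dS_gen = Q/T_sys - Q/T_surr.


dS_sys = 1212.4670/439.2480 = 2.7603 kJ/K
dS_surr = -1212.4670/534.6010 = -2.2680 kJ/K
dS_gen = 2.7603 - 2.2680 = 0.4923 kJ/K (irreversible)

dS_gen = 0.4923 kJ/K, irreversible


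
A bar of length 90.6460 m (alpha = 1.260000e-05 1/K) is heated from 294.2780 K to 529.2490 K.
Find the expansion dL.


dT = 234.9710 K
dL = 1.260000e-05 * 90.6460 * 234.9710 = 0.268370 m
L_final = 90.914370 m

dL = 0.268370 m


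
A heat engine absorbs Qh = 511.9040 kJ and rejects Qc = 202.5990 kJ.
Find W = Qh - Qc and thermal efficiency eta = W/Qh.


W = 511.9040 - 202.5990 = 309.3050 kJ
eta = 309.3050 / 511.9040 = 0.6042 = 60.4225%

W = 309.3050 kJ, eta = 60.4225%


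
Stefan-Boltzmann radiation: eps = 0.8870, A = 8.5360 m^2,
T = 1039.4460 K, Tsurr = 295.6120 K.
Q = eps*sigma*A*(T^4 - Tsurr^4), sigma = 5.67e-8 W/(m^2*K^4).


T^4 = 1.1674e+12
Tsurr^4 = 7.6364e+09
Q = 0.8870 * 5.67e-8 * 8.5360 * 1.1597e+12 = 497872.9412 W

497872.9412 W


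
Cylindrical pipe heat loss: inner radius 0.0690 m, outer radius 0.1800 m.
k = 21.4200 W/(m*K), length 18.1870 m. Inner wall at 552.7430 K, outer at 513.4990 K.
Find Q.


dT = 39.2440 K
ln(ro/ri) = 0.9589
Q = 2*pi*21.4200*18.1870*39.2440 / 0.9589 = 100180.4180 W

100180.4180 W


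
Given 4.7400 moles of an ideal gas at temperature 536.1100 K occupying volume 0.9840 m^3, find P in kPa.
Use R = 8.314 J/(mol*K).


P = nRT/V = 4.7400 * 8.314 * 536.1100 / 0.9840
= 21127.2159 / 0.9840 = 21470.7478 Pa = 21.4707 kPa

21.4707 kPa


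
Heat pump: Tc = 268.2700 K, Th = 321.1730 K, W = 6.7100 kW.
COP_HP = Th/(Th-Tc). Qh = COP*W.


COP = 321.1730 / 52.9030 = 6.0710
Qh = 6.0710 * 6.7100 = 40.7363 kW

COP = 6.0710, Qh = 40.7363 kW


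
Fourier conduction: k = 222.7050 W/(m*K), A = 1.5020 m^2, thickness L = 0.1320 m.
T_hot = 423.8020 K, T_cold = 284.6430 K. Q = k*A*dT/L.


dT = 139.1590 K
Q = 222.7050 * 1.5020 * 139.1590 / 0.1320 = 352644.6246 W

352644.6246 W


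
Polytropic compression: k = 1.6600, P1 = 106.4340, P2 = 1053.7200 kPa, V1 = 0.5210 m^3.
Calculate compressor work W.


(k-1)/k = 0.3976
(P2/P1)^exp = 2.4880
W = 2.5152 * 106.4340 * 0.5210 * (2.4880 - 1) = 207.5388 kJ

207.5388 kJ


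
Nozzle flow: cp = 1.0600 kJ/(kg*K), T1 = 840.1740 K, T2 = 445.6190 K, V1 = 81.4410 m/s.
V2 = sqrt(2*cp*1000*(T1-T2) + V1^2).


dT = 394.5550 K
2*cp*1000*dT = 836456.6000
V1^2 = 6632.6365
V2 = sqrt(843089.2365) = 918.1989 m/s

918.1989 m/s


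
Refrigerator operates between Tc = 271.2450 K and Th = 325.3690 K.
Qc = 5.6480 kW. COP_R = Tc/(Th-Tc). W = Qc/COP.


COP = 271.2450 / 54.1240 = 5.0115
W = 5.6480 / 5.0115 = 1.1270 kW

COP = 5.0115, W = 1.1270 kW


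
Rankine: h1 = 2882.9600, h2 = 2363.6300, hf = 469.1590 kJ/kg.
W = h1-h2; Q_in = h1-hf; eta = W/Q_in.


W = 519.3300 kJ/kg
Q_in = 2413.8010 kJ/kg
eta = 0.2152 = 21.5150%

eta = 21.5150%


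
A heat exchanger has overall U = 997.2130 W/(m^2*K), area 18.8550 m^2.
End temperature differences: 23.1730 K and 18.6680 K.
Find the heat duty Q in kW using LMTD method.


LMTD = 20.8394 K
Q = 997.2130 * 18.8550 * 20.8394 = 391831.9257 W = 391.8319 kW

391.8319 kW


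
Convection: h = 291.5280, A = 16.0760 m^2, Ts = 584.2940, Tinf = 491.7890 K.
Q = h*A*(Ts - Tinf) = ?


dT = 92.5050 K
Q = 291.5280 * 16.0760 * 92.5050 = 433534.3149 W

433534.3149 W


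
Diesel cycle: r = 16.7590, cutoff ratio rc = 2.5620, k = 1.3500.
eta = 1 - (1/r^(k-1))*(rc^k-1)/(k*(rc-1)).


r^(k-1) = 2.6822
rc^k = 3.5611
eta = 0.5472 = 54.7184%

54.7184%


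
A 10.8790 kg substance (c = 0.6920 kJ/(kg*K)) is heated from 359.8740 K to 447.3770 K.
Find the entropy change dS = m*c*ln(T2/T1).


T2/T1 = 1.2431
ln(T2/T1) = 0.2176
dS = 10.8790 * 0.6920 * 0.2176 = 1.6385 kJ/K

1.6385 kJ/K


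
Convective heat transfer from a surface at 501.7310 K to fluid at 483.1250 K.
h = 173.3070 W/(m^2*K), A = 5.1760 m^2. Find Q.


dT = 18.6060 K
Q = 173.3070 * 5.1760 * 18.6060 = 16690.2710 W

16690.2710 W


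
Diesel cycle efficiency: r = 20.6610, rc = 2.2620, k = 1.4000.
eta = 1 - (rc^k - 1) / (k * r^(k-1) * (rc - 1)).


r^(k-1) = 3.3578
rc^k = 3.1354
eta = 0.6401 = 64.0063%

64.0063%


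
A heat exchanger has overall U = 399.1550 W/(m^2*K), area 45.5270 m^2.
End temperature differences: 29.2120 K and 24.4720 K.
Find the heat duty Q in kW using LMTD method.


LMTD = 26.7721 K
Q = 399.1550 * 45.5270 * 26.7721 = 486511.4597 W = 486.5115 kW

486.5115 kW


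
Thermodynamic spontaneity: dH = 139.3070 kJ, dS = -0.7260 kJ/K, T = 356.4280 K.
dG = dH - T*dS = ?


T*dS = 356.4280 * -0.7260 = -258.7667 kJ
dG = 139.3070 + 258.7667 = 398.0737 kJ (non-spontaneous)

dG = 398.0737 kJ, non-spontaneous


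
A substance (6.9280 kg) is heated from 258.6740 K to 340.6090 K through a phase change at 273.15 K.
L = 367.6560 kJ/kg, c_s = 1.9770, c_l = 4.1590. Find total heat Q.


Q1 (sensible, solid) = 6.9280 * 1.9770 * 14.4760 = 198.2728 kJ
Q2 (latent) = 6.9280 * 367.6560 = 2547.1208 kJ
Q3 (sensible, liquid) = 6.9280 * 4.1590 * 67.4590 = 1943.7334 kJ
Q_total = 4689.1270 kJ

4689.1270 kJ


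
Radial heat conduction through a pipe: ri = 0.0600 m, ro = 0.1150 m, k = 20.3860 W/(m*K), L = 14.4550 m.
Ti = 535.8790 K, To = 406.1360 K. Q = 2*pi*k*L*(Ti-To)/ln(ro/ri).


dT = 129.7430 K
ln(ro/ri) = 0.6506
Q = 2*pi*20.3860*14.4550*129.7430 / 0.6506 = 369239.5058 W

369239.5058 W


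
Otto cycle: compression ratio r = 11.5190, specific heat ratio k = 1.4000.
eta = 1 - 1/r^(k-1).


r^(k-1) = 2.6581
eta = 1 - 1/2.6581 = 0.6238 = 62.3787%

62.3787%


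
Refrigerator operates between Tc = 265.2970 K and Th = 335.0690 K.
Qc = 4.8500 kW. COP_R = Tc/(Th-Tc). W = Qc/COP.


COP = 265.2970 / 69.7720 = 3.8023
W = 4.8500 / 3.8023 = 1.2755 kW

COP = 3.8023, W = 1.2755 kW


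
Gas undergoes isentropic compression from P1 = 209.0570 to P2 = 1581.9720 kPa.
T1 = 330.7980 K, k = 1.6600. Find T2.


(k-1)/k = 0.3976
(P2/P1)^exp = 2.2359
T2 = 330.7980 * 2.2359 = 739.6369 K

739.6369 K


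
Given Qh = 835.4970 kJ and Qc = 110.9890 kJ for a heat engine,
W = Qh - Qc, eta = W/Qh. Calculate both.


W = 835.4970 - 110.9890 = 724.5080 kJ
eta = 724.5080 / 835.4970 = 0.8672 = 86.7158%

W = 724.5080 kJ, eta = 86.7158%


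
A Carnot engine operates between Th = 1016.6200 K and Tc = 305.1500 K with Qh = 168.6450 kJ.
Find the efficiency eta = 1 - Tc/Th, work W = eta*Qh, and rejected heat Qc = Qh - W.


eta = 1 - 305.1500/1016.6200 = 0.6998
W = 0.6998 * 168.6450 = 118.0243 kJ
Qc = 168.6450 - 118.0243 = 50.6207 kJ

eta = 69.9839%, W = 118.0243 kJ, Qc = 50.6207 kJ


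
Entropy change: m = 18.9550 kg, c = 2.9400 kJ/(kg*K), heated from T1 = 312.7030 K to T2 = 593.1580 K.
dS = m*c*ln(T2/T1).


T2/T1 = 1.8969
ln(T2/T1) = 0.6402
dS = 18.9550 * 2.9400 * 0.6402 = 35.6773 kJ/K

35.6773 kJ/K


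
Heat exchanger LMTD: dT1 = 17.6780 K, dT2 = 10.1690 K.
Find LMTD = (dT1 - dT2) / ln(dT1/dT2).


dT1/dT2 = 1.7384
ln(dT1/dT2) = 0.5530
LMTD = 7.5090 / 0.5530 = 13.5792 K

13.5792 K


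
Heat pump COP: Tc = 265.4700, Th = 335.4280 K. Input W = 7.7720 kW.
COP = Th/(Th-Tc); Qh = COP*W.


COP = 335.4280 / 69.9580 = 4.7947
Qh = 4.7947 * 7.7720 = 37.2645 kW

COP = 4.7947, Qh = 37.2645 kW


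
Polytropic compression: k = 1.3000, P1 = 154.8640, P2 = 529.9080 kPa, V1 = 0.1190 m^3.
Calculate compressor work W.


(k-1)/k = 0.2308
(P2/P1)^exp = 1.3283
W = 4.3333 * 154.8640 * 0.1190 * (1.3283 - 1) = 26.2156 kJ

26.2156 kJ


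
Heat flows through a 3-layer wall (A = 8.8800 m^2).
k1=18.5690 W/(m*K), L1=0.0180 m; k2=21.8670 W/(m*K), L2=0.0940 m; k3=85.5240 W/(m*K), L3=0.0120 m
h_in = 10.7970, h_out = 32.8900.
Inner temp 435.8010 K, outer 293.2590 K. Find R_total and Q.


R_conv_in = 1/(10.7970*8.8800) = 0.0104
R_1 = 0.0180/(18.5690*8.8800) = 0.0001
R_2 = 0.0940/(21.8670*8.8800) = 0.0005
R_3 = 0.0120/(85.5240*8.8800) = 1.5801e-05
R_conv_out = 1/(32.8900*8.8800) = 0.0034
R_total = 0.0145 K/W
Q = 142.5420 / 0.0145 = 9855.6591 W

R_total = 0.0145 K/W, Q = 9855.6591 W


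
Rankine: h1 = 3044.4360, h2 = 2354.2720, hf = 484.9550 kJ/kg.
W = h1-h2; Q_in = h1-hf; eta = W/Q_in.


W = 690.1640 kJ/kg
Q_in = 2559.4810 kJ/kg
eta = 0.2696 = 26.9650%

eta = 26.9650%


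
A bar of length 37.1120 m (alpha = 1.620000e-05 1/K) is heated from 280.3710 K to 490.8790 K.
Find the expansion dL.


dT = 210.5080 K
dL = 1.620000e-05 * 37.1120 * 210.5080 = 0.126560 m
L_final = 37.238560 m

dL = 0.126560 m


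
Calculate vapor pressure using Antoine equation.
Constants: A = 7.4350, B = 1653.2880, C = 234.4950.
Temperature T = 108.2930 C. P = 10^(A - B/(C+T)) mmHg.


C+T = 342.7880
B/(C+T) = 4.8231
log10(P) = 7.4350 - 4.8231 = 2.6119
P = 10^2.6119 = 409.2016 mmHg

409.2016 mmHg


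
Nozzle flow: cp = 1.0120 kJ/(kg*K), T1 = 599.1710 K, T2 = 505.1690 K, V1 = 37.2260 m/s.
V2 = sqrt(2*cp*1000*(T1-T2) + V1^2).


dT = 94.0020 K
2*cp*1000*dT = 190260.0480
V1^2 = 1385.7751
V2 = sqrt(191645.8231) = 437.7737 m/s

437.7737 m/s


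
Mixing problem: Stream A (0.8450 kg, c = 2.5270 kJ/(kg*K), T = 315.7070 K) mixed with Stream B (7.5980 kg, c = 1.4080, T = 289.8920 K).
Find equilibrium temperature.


num = 3775.3939
den = 12.8333
Tf = 294.1873 K

294.1873 K


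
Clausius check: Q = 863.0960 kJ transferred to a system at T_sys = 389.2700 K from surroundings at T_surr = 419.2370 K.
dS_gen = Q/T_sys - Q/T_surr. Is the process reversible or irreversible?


dS_sys = 863.0960/389.2700 = 2.2172 kJ/K
dS_surr = -863.0960/419.2370 = -2.0587 kJ/K
dS_gen = 2.2172 - 2.0587 = 0.1585 kJ/K (irreversible)

dS_gen = 0.1585 kJ/K, irreversible


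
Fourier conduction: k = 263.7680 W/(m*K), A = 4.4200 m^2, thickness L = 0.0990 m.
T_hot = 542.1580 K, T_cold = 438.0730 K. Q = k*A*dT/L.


dT = 104.0850 K
Q = 263.7680 * 4.4200 * 104.0850 / 0.0990 = 1225737.0897 W

1225737.0897 W


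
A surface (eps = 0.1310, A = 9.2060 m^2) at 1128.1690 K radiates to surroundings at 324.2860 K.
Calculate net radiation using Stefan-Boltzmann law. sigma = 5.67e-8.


T^4 = 1.6199e+12
Tsurr^4 = 1.1059e+10
Q = 0.1310 * 5.67e-8 * 9.2060 * 1.6089e+12 = 110013.7508 W

110013.7508 W


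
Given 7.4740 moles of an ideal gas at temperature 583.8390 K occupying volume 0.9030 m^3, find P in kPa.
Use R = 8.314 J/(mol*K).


P = nRT/V = 7.4740 * 8.314 * 583.8390 / 0.9030
= 36279.0759 / 0.9030 = 40176.1638 Pa = 40.1762 kPa

40.1762 kPa


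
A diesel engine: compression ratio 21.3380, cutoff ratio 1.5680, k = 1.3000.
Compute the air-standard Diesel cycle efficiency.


r^(k-1) = 2.5046
rc^k = 1.7945
eta = 0.5704 = 57.0394%

57.0394%


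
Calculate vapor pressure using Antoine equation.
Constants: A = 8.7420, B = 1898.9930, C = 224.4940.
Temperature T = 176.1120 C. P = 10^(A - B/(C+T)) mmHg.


C+T = 400.6060
B/(C+T) = 4.7403
log10(P) = 8.7420 - 4.7403 = 4.0017
P = 10^4.0017 = 10039.1988 mmHg

10039.1988 mmHg


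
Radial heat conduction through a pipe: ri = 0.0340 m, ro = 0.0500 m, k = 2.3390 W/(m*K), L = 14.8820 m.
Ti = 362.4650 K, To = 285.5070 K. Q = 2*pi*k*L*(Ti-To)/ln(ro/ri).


dT = 76.9580 K
ln(ro/ri) = 0.3857
Q = 2*pi*2.3390*14.8820*76.9580 / 0.3857 = 43643.3192 W

43643.3192 W


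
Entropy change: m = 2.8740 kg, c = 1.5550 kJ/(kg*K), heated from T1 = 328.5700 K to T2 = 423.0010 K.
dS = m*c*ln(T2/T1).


T2/T1 = 1.2874
ln(T2/T1) = 0.2526
dS = 2.8740 * 1.5550 * 0.2526 = 1.1290 kJ/K

1.1290 kJ/K


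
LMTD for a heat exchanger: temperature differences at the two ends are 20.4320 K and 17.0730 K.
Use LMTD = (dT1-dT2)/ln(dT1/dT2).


dT1/dT2 = 1.1967
ln(dT1/dT2) = 0.1796
LMTD = 3.3590 / 0.1796 = 18.7023 K

18.7023 K


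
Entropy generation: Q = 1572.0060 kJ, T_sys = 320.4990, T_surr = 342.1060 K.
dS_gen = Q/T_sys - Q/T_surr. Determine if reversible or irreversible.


dS_sys = 1572.0060/320.4990 = 4.9049 kJ/K
dS_surr = -1572.0060/342.1060 = -4.5951 kJ/K
dS_gen = 4.9049 - 4.5951 = 0.3098 kJ/K (irreversible)

dS_gen = 0.3098 kJ/K, irreversible


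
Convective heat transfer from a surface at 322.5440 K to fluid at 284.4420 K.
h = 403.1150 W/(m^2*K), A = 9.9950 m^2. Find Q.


dT = 38.1020 K
Q = 403.1150 * 9.9950 * 38.1020 = 153518.0799 W

153518.0799 W


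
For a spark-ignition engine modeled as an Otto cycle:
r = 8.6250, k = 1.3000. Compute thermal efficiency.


r^(k-1) = 1.9087
eta = 1 - 1/1.9087 = 0.4761 = 47.6071%

47.6071%


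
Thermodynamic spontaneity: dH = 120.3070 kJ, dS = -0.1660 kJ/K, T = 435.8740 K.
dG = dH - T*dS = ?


T*dS = 435.8740 * -0.1660 = -72.3551 kJ
dG = 120.3070 + 72.3551 = 192.6621 kJ (non-spontaneous)

dG = 192.6621 kJ, non-spontaneous


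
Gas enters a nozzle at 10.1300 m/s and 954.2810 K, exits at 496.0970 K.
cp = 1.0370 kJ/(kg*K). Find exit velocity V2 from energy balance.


dT = 458.1840 K
2*cp*1000*dT = 950273.6160
V1^2 = 102.6169
V2 = sqrt(950376.2329) = 974.8724 m/s

974.8724 m/s


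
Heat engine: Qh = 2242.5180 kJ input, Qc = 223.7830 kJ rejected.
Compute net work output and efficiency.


W = 2242.5180 - 223.7830 = 2018.7350 kJ
eta = 2018.7350 / 2242.5180 = 0.9002 = 90.0209%

W = 2018.7350 kJ, eta = 90.0209%


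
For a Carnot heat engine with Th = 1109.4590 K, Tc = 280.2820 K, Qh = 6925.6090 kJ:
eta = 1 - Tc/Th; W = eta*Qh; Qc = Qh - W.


eta = 1 - 280.2820/1109.4590 = 0.7474
W = 0.7474 * 6925.6090 = 5175.9963 kJ
Qc = 6925.6090 - 5175.9963 = 1749.6127 kJ

eta = 74.7371%, W = 5175.9963 kJ, Qc = 1749.6127 kJ


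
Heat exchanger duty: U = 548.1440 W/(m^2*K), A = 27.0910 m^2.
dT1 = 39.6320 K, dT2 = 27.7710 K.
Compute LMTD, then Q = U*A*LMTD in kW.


LMTD = 33.3507 K
Q = 548.1440 * 27.0910 * 33.3507 = 495250.3993 W = 495.2504 kW

495.2504 kW


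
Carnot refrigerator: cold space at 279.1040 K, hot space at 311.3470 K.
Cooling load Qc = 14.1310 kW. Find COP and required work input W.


COP = 279.1040 / 32.2430 = 8.6563
W = 14.1310 / 8.6563 = 1.6325 kW

COP = 8.6563, W = 1.6325 kW


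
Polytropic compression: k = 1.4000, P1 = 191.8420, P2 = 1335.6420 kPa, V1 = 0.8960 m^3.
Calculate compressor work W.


(k-1)/k = 0.2857
(P2/P1)^exp = 1.7409
W = 3.5000 * 191.8420 * 0.8960 * (1.7409 - 1) = 445.7638 kJ

445.7638 kJ


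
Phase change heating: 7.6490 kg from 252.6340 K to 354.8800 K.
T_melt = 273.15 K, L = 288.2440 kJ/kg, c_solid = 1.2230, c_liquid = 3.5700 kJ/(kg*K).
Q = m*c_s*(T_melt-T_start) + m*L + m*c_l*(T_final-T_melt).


Q1 (sensible, solid) = 7.6490 * 1.2230 * 20.5160 = 191.9216 kJ
Q2 (latent) = 7.6490 * 288.2440 = 2204.7784 kJ
Q3 (sensible, liquid) = 7.6490 * 3.5700 * 81.7300 = 2231.7954 kJ
Q_total = 4628.4953 kJ

4628.4953 kJ


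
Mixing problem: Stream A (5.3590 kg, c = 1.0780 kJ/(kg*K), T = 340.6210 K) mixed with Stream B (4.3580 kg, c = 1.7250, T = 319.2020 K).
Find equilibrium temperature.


num = 4367.3852
den = 13.2946
Tf = 328.5094 K

328.5094 K


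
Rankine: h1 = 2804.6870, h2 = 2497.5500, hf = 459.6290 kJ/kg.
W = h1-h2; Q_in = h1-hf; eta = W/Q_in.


W = 307.1370 kJ/kg
Q_in = 2345.0580 kJ/kg
eta = 0.1310 = 13.0972%

eta = 13.0972%


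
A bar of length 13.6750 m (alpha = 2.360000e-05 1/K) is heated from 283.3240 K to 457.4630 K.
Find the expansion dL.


dT = 174.1390 K
dL = 2.360000e-05 * 13.6750 * 174.1390 = 0.056200 m
L_final = 13.731200 m

dL = 0.056200 m


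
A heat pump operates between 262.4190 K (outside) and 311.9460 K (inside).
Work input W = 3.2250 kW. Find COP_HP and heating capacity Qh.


COP = 311.9460 / 49.5270 = 6.2985
Qh = 6.2985 * 3.2250 = 20.3127 kW

COP = 6.2985, Qh = 20.3127 kW


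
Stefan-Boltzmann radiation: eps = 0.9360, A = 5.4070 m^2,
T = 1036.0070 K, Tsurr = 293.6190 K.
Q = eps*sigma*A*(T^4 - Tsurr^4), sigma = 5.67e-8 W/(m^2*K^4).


T^4 = 1.1520e+12
Tsurr^4 = 7.4325e+09
Q = 0.9360 * 5.67e-8 * 5.4070 * 1.1446e+12 = 328439.1694 W

328439.1694 W


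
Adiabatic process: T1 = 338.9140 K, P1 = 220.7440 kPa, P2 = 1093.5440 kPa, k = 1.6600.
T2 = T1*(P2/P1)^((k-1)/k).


(k-1)/k = 0.3976
(P2/P1)^exp = 1.8893
T2 = 338.9140 * 1.8893 = 640.3153 K

640.3153 K


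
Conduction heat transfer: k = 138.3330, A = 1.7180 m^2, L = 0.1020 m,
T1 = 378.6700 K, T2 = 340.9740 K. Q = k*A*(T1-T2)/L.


dT = 37.6960 K
Q = 138.3330 * 1.7180 * 37.6960 / 0.1020 = 87830.2365 W

87830.2365 W


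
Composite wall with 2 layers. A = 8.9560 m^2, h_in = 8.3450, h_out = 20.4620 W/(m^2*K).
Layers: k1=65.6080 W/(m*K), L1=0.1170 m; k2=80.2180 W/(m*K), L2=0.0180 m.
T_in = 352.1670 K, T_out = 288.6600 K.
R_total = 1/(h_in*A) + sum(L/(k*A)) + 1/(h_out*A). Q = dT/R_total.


R_conv_in = 1/(8.3450*8.9560) = 0.0134
R_1 = 0.1170/(65.6080*8.9560) = 0.0002
R_2 = 0.0180/(80.2180*8.9560) = 2.5055e-05
R_conv_out = 1/(20.4620*8.9560) = 0.0055
R_total = 0.0191 K/W
Q = 63.5070 / 0.0191 = 3331.7632 W

R_total = 0.0191 K/W, Q = 3331.7632 W


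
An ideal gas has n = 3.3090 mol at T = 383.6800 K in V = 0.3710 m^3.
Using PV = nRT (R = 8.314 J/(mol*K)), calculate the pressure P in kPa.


P = nRT/V = 3.3090 * 8.314 * 383.6800 / 0.3710
= 10555.4305 / 0.3710 = 28451.2950 Pa = 28.4513 kPa

28.4513 kPa


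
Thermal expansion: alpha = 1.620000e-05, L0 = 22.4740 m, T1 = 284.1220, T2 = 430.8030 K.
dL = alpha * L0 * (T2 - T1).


dT = 146.6810 K
dL = 1.620000e-05 * 22.4740 * 146.6810 = 0.053403 m
L_final = 22.527403 m

dL = 0.053403 m


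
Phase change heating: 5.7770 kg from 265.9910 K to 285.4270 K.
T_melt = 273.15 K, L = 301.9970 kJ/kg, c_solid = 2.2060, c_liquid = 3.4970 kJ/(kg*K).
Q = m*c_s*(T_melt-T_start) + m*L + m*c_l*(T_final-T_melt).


Q1 (sensible, solid) = 5.7770 * 2.2060 * 7.1590 = 91.2347 kJ
Q2 (latent) = 5.7770 * 301.9970 = 1744.6367 kJ
Q3 (sensible, liquid) = 5.7770 * 3.4970 * 12.2770 = 248.0220 kJ
Q_total = 2083.8934 kJ

2083.8934 kJ


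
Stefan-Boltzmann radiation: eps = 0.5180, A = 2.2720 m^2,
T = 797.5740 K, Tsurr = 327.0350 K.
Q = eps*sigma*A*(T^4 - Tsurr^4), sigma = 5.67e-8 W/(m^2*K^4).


T^4 = 4.0465e+11
Tsurr^4 = 1.1439e+10
Q = 0.5180 * 5.67e-8 * 2.2720 * 3.9322e+11 = 26239.2649 W

26239.2649 W


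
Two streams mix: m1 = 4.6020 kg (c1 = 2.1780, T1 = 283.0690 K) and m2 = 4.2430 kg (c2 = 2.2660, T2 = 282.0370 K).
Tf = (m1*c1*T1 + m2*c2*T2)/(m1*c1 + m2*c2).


num = 5548.9284
den = 19.6378
Tf = 282.5637 K

282.5637 K


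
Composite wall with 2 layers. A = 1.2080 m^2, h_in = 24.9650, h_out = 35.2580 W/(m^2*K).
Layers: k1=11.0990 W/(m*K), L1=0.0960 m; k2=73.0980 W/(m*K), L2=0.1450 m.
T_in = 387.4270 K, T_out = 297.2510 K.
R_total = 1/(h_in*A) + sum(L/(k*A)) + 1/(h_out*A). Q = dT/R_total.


R_conv_in = 1/(24.9650*1.2080) = 0.0332
R_1 = 0.0960/(11.0990*1.2080) = 0.0072
R_2 = 0.1450/(73.0980*1.2080) = 0.0016
R_conv_out = 1/(35.2580*1.2080) = 0.0235
R_total = 0.0654 K/W
Q = 90.1760 / 0.0654 = 1377.9954 W

R_total = 0.0654 K/W, Q = 1377.9954 W


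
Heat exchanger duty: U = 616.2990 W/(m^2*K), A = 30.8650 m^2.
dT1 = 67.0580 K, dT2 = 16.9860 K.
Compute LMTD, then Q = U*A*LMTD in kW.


LMTD = 36.4646 K
Q = 616.2990 * 30.8650 * 36.4646 = 693631.5984 W = 693.6316 kW

693.6316 kW


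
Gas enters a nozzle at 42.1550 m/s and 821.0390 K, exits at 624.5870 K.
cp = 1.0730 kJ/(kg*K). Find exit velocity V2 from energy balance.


dT = 196.4520 K
2*cp*1000*dT = 421585.9920
V1^2 = 1777.0440
V2 = sqrt(423363.0360) = 650.6635 m/s

650.6635 m/s


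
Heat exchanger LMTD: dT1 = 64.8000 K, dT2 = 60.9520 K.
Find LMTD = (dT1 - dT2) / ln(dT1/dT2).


dT1/dT2 = 1.0631
ln(dT1/dT2) = 0.0612
LMTD = 3.8480 / 0.0612 = 62.8564 K

62.8564 K


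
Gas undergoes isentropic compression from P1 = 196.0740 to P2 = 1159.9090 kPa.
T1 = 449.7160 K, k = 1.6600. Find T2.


(k-1)/k = 0.3976
(P2/P1)^exp = 2.0274
T2 = 449.7160 * 2.0274 = 911.7581 K

911.7581 K


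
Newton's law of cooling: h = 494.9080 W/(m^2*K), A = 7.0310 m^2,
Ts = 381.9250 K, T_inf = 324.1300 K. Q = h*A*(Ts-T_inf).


dT = 57.7950 K
Q = 494.9080 * 7.0310 * 57.7950 = 201109.1545 W

201109.1545 W


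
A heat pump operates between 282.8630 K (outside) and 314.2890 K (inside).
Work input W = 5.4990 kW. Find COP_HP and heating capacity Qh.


COP = 314.2890 / 31.4260 = 10.0009
Qh = 10.0009 * 5.4990 = 54.9951 kW

COP = 10.0009, Qh = 54.9951 kW
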